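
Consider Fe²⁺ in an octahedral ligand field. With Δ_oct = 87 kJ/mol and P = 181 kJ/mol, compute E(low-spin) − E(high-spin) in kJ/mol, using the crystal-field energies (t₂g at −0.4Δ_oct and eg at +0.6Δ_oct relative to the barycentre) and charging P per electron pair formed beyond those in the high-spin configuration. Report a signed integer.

188

Group 8 minus oxidation state +2 gives a d⁶ configuration for Fe²⁺.
High-spin: t₂g⁴ eg², CFSE = -0.4Δ_oct = -35 kJ/mol.
For low-spin the configuration is t₂g⁶ eg⁰: orbital energy -2.4 × 87 = -209 kJ/mol, and 2 additional pairs relative to high-spin add 362 kJ/mol, giving 153 kJ/mol.
E(LS) − E(HS) = 153 − (-35) = 188 kJ/mol.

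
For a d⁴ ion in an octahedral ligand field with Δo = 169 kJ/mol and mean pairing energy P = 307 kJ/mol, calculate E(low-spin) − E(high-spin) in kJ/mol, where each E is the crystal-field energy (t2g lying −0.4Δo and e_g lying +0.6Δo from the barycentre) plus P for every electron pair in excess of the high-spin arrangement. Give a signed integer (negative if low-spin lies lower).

138

High-spin: t2g^3 e_g^1, CFSE = -0.6Δo = -101 kJ/mol.
Low-spin t2g^4 e_g^0 gives -1.6Δo = -270 kJ/mol, but forming 1 extra pair costs 1P = 307 kJ/mol, so E(LS) = -270 + 307 = 37 kJ/mol.
The difference is 37 − (-101) = 138 kJ/mol, so high-spin lies lower.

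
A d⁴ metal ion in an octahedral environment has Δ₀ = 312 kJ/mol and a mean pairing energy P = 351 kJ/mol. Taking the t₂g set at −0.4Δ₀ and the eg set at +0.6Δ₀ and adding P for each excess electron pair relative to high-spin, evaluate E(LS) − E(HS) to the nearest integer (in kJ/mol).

39

High-spin d⁴ fills as t₂g³ eg¹ with CFSE 3(−0.4) + 1(+0.6) = -0.6Δ₀ = -187 kJ/mol.
Low-spin t₂g⁴ eg⁰ gives -1.6Δ₀ = -499 kJ/mol, but forming 1 extra pair costs 1P = 351 kJ/mol, so E(LS) = -499 + 351 = -148 kJ/mol.
The difference is -148 − (-187) = 39 kJ/mol, so high-spin lies lower.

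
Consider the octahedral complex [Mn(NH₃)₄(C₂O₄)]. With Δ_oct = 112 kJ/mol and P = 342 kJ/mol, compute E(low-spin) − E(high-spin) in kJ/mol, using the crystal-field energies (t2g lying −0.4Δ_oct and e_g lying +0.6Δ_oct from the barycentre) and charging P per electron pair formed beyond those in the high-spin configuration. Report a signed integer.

Ligand charges: 4×(+0) from NH₃ and 1×(-2) from C₂O₄²⁻ sum to -2; with overall charge +0, Mn is +2.
Group 7 minus oxidation state +2 gives a d⁵ configuration for Mn²⁺.
In the high-spin limit (t2g^3 e_g^2) the orbital term is 0.0Δ_oct = 0 kJ/mol, with no excess pairing.
Low-spin: t2g^5 e_g^0, orbital CFSE = -2.0Δ_oct = -224 kJ/mol; plus 2 excess pairs × P = +684 kJ/mol; total 460 kJ/mol.
Thus E(LS) − E(HS) = 460 kJ/mol.

460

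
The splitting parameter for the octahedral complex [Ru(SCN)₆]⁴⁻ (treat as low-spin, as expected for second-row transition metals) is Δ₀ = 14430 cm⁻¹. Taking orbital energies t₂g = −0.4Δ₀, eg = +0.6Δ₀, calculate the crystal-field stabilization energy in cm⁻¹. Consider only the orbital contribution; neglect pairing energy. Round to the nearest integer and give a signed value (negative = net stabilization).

Each SCN⁻ contributes -1; 6 × (-1) = -6. With overall charge -4, Ru is in the +2 oxidation state.
Group 8 minus oxidation state +2 gives a d⁶ configuration for Ru²⁺.
Configuration: t₂g⁶ eg⁰.
CFSE(orbital) = 6×(-0.4Δ₀) + 0×(0.6Δ₀) = -2.4Δ₀; with Δ₀ = 14430 cm⁻¹ that is -34632 cm⁻¹.

-34632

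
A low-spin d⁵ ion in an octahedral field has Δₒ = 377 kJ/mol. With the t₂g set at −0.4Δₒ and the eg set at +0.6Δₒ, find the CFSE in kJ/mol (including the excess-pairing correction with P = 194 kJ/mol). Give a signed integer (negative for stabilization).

The d⁵ electrons fill as t₂g⁵ eg⁰.
The orbital stabilization is -2.0Δₒ = -2.0 × 377 = -754 kJ/mol.
High-spin d⁵ would be t₂g³ eg² with 0 pairs; low-spin has 2, so 2 excess pairs cost +2P = +388 kJ/mol.
Overall CFSE = -754 + 388 = -366 kJ/mol.

-366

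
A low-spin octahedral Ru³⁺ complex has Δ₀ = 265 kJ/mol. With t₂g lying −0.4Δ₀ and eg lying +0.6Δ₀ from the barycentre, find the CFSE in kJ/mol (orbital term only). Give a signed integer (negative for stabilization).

-530

Ru³⁺: group 8, so d-count = 8 − 3 = 5.
The d⁵ electrons fill as t₂g⁵ eg⁰.
CFSE(orbital) = 5×(-0.4Δ₀) + 0×(0.6Δ₀) = -2.0Δ₀; with Δ₀ = 265 kJ/mol that is -530 kJ/mol.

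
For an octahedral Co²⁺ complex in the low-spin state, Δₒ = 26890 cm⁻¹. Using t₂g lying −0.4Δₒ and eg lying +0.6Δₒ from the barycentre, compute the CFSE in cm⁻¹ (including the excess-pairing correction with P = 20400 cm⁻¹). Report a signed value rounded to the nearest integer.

-28002

Co²⁺: group 9, so d-count = 9 − 2 = 7.
Electron filling gives t₂g⁶ eg¹.
CFSE(orbital) = 6×(-0.4Δₒ) + 1×(0.6Δₒ) = -1.8Δₒ; with Δₒ = 26890 cm⁻¹ that is -48402 cm⁻¹.
Relative to high-spin t₂g⁵ eg² (2 paired), the low-spin configuration has 1 additional pair, contributing +1 × 20400 = +20400 cm⁻¹.
Net CFSE = -48402 + 20400 = -28002 cm⁻¹.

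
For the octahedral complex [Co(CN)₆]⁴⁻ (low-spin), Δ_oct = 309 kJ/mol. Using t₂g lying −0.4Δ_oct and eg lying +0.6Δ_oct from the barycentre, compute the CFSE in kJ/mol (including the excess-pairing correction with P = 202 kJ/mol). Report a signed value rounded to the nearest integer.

Each CN⁻ contributes -1; 6 × (-1) = -6. With overall charge -4, Co is in the +2 oxidation state.
Co is in group 9, so Co²⁺ is d⁷ (9 − 2 = 7).
The d⁷ electrons fill as t₂g⁶ eg¹.
CFSE(orbital) = 6×(-0.4Δ_oct) + 1×(0.6Δ_oct) = -1.8Δ_oct; with Δ_oct = 309 kJ/mol that is -556 kJ/mol.
Relative to high-spin t₂g⁵ eg² (2 paired), the low-spin configuration has 1 additional pair, contributing +1 × 202 = +202 kJ/mol.
Net CFSE = -556 + 202 = -354 kJ/mol.

-354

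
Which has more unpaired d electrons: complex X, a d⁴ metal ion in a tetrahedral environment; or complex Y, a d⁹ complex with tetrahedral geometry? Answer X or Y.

X

X: Tetrahedral fields are weak (Δₜ ≈ 4/9 Δₒ), so electrons fill high-spin; e^2 t2^2 → 4 unpaired.
Y: With tetrahedral geometry the complex is necessarily high-spin; e⁴ t₂⁵ → 1 unpaired.
So X has more unpaired electrons.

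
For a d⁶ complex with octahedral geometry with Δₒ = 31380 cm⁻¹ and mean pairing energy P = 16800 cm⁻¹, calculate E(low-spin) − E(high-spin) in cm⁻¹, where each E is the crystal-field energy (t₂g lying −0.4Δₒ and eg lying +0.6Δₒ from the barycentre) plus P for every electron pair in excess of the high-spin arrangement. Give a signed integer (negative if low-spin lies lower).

-29160

In the high-spin limit (t₂g⁴ eg²) the orbital term is -0.4Δₒ = -12552 cm⁻¹, with no excess pairing.
For low-spin the configuration is t₂g⁶ eg⁰: orbital energy -2.4 × 31380 = -75312 cm⁻¹, and 2 additional pairs relative to high-spin add 33600 cm⁻¹, giving -41712 cm⁻¹.
Thus E(LS) − E(HS) = -29160 cm⁻¹.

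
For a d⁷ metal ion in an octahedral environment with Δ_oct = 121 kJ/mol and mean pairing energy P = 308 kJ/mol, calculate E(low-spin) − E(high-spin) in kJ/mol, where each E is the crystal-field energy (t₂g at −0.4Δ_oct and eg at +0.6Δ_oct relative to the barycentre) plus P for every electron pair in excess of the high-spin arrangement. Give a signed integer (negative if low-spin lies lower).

In the high-spin limit (t₂g⁵ eg²) the orbital term is -0.8Δ_oct = -97 kJ/mol, with no excess pairing.
Low-spin t₂g⁶ eg¹ gives -1.8Δ_oct = -218 kJ/mol, but forming 1 extra pair costs 1P = 308 kJ/mol, so E(LS) = -218 + 308 = 90 kJ/mol.
E(LS) − E(HS) = 90 − (-97) = 187 kJ/mol.

187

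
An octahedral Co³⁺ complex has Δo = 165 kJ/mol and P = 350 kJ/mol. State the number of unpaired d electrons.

4

Co sits in group 9; removing 3 electrons leaves Co³⁺ with 9 − 3 = 6 d electrons.
Since Δo = 165 kJ/mol < P = 350 kJ/mol, the complex adopts the high-spin configuration.
That gives t2g^4 e_g^2.
Unpaired electrons: 4.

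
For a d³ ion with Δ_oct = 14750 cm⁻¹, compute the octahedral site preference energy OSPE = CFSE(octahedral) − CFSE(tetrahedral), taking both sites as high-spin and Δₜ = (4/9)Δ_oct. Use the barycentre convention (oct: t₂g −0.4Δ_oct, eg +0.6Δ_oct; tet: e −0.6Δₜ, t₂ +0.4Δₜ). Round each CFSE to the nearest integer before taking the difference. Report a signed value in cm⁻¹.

-12456

In an octahedral site d³ (HS) is t2g^3 e_g^0, giving CFSE(oct) = -1.2Δ_oct = -17700 cm⁻¹.
Tetrahedral: e^2 t2^1, CFSE = 2(−0.6) + 1(+0.4) = -0.8Δₜ = -0.8 × (4/9) × 14750 = -5244 cm⁻¹.
Subtracting, OSPE = -17700 − (-5244) = -12456 cm⁻¹.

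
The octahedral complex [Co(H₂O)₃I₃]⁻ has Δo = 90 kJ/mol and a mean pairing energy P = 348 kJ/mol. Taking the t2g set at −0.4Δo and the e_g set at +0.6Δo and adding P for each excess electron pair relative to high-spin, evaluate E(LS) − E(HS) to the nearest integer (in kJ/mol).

Ligand charges: 3×(+0) from H₂O and 3×(-1) from I⁻ sum to -3; with overall charge -1, Co is +2.
Group 9 minus oxidation state +2 gives a d⁷ configuration for Co²⁺.
High-spin d⁷ fills as t2g^5 e_g^2 with CFSE 5(−0.4) + 2(+0.6) = -0.8Δo = -72 kJ/mol.
For low-spin the configuration is t2g^6 e_g^1: orbital energy -1.8 × 90 = -162 kJ/mol, and 1 additional pair relative to high-spin adds 348 kJ/mol, giving 186 kJ/mol.
E(LS) − E(HS) = 186 − (-72) = 258 kJ/mol.

258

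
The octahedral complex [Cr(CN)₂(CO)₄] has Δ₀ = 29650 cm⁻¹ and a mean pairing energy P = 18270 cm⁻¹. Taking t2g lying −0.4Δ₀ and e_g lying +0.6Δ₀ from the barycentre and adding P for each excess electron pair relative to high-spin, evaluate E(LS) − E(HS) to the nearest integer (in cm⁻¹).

Ligand charges: 2×(-1) from CN⁻ and 4×(+0) from CO sum to -2; with overall charge +0, Cr is +2.
Cr²⁺: group 6, so d-count = 6 − 2 = 4.
High-spin d⁴ fills as t2g^3 e_g^1 with CFSE 3(−0.4) + 1(+0.6) = -0.6Δ₀ = -17790 cm⁻¹.
Low-spin t2g^4 e_g^0 gives -1.6Δ₀ = -47440 cm⁻¹, but forming 1 extra pair costs 1P = 18270 cm⁻¹, so E(LS) = -47440 + 18270 = -29170 cm⁻¹.
E(LS) − E(HS) = -29170 − (-17790) = -11380 cm⁻¹.

-11380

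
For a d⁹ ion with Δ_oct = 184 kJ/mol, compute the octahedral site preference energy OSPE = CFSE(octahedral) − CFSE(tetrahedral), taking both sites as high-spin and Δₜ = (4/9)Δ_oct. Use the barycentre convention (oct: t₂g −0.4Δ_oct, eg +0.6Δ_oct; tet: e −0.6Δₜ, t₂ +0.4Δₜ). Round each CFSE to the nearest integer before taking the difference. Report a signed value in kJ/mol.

Octahedral high-spin t2g^6 e_g^3: CFSE = -0.6 × 184 = -110 kJ/mol.
Tetrahedral: e^4 t2^5, CFSE = 4(−0.6) + 5(+0.4) = -0.4Δₜ = -0.4 × (4/9) × 184 = -33 kJ/mol.
OSPE = CFSE(oct) − CFSE(tet) = -110 − (-33) = -77 kJ/mol.

-77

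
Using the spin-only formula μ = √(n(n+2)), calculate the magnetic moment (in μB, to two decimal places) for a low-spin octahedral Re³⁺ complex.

Re is in group 7, so Re³⁺ is d⁴ (7 − 3 = 4).
Configuration: t₂g⁴ eg⁰ → 2 unpaired electrons.
μ(spin-only) = √[2(2+2)] = √8 ≈ 2.83 μB.

2.83 μB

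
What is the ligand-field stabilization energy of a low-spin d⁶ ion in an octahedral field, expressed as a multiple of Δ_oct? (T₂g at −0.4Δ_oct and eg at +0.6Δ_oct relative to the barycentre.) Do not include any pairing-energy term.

Configuration: t₂g⁶ eg⁰.
CFSE = 6(-0.4Δ_oct) + 0(0.6Δ_oct) = -2.4Δ_oct + 0.0Δ_oct = -2.4Δ_oct.

-2.4 Δ_oct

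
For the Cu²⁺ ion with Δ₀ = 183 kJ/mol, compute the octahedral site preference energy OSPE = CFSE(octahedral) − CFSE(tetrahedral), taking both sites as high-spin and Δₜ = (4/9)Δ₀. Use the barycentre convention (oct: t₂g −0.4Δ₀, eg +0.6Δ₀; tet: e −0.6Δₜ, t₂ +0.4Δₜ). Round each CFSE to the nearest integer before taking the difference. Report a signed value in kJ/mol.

-77

Group 11 minus oxidation state +2 gives a d⁹ configuration for Cu²⁺.
Octahedral (high-spin): t₂g⁶ eg³, CFSE = 6(−0.4) + 3(+0.6) = -0.6Δ₀ = -0.6 × 183 = -110 kJ/mol.
Tetrahedral e⁴ t₂⁵ gives -0.4Δₜ = -0.4 × (4/9) × 183 = -33 kJ/mol.
Subtracting, OSPE = -110 − (-33) = -77 kJ/mol.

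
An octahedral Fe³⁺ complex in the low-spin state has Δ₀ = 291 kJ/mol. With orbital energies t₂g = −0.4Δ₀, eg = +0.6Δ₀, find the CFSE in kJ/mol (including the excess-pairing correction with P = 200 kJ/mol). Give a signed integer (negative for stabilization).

Fe³⁺: group 8, so d-count = 8 − 3 = 5.
Electron filling gives t₂g⁵ eg⁰.
CFSE(orbital) = 5×(-0.4Δ₀) + 0×(0.6Δ₀) = -2.0Δ₀; with Δ₀ = 291 kJ/mol that is -582 kJ/mol.
Relative to high-spin t₂g³ eg² (0 paired), the low-spin configuration has 2 additional pairs, contributing +2 × 200 = +400 kJ/mol.
Combining: -582 + 400 = -182 kJ/mol.

-182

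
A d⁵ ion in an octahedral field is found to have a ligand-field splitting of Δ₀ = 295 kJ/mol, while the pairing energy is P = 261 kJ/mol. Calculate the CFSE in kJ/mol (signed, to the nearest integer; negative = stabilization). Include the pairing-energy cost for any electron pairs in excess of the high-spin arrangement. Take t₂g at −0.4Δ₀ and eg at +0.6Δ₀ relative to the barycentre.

-68

Δ₀ > P, so pairing is preferred: the ground state is low-spin.
That gives t₂g⁵ eg⁰.
Orbital CFSE = -2.0Δ₀ = -2.0 × 295 = -590 kJ/mol.
Excess pairs vs high-spin: 2 − 0 = 2; pairing cost = +522 kJ/mol.
Net CFSE = -590 + 522 = -68 kJ/mol.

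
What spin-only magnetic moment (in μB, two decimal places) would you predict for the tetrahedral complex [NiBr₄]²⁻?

Each Br⁻ contributes -1; 4 × (-1) = -4. With overall charge -2, Ni is in the +2 oxidation state.
Ni sits in group 10; removing 2 electrons leaves Ni²⁺ with 10 − 2 = 8 d electrons.
Tetrahedral fields are weak (Δₜ ≈ 4/9 Δₒ), so electrons fill high-spin.
Configuration: e⁴ t₂⁴ → 2 unpaired electrons.
μ(spin-only) = √[2(2+2)] = √8 ≈ 2.83 μB.

2.83 μB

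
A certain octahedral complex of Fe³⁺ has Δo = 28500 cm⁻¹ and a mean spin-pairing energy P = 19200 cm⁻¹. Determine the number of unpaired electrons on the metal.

1

Fe is in group 8, so Fe³⁺ is d⁵ (8 − 3 = 5).
Δo > P, so pairing is preferred: the ground state is low-spin.
Filling d⁵ accordingly: t2g^5 e_g^0.
Unpaired electrons: 1.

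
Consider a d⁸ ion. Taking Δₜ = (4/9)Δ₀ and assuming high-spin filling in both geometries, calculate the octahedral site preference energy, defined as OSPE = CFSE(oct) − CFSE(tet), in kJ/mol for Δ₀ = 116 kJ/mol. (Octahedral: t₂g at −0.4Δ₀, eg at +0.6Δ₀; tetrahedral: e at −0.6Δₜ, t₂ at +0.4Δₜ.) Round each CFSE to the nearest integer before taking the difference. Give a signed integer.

Octahedral (high-spin): t2g^6 e_g^2, CFSE = 6(−0.4) + 2(+0.6) = -1.2Δ₀ = -1.2 × 116 = -139 kJ/mol.
Tetrahedral: e^4 t2^4, CFSE = 4(−0.6) + 4(+0.4) = -0.8Δₜ = -0.8 × (4/9) × 116 = -41 kJ/mol.
OSPE = -139 − (-41) = -98 kJ/mol.

-98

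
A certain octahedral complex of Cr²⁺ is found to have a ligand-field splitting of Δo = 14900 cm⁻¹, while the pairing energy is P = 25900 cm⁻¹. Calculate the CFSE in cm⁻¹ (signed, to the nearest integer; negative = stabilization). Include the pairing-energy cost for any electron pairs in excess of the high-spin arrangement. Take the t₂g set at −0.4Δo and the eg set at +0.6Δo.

Cr is in group 6, so Cr²⁺ is d⁴ (6 − 2 = 4).
Since Δo = 14900 cm⁻¹ < P = 25900 cm⁻¹, the complex adopts the high-spin configuration.
Configuration: t₂g³ eg¹.
Orbital CFSE = -0.6Δo = -0.6 × 14900 = -8940 cm⁻¹.
High-spin has no excess pairs, so no pairing correction applies.

-8940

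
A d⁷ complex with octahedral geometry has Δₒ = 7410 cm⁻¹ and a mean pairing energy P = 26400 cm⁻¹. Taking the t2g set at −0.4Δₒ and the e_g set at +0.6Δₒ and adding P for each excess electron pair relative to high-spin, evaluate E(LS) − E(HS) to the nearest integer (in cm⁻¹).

In the high-spin limit (t2g^5 e_g^2) the orbital term is -0.8Δₒ = -5928 cm⁻¹, with no excess pairing.
For low-spin the configuration is t2g^6 e_g^1: orbital energy -1.8 × 7410 = -13338 cm⁻¹, and 1 additional pair relative to high-spin adds 26400 cm⁻¹, giving 13062 cm⁻¹.
E(LS) − E(HS) = 13062 − (-5928) = 18990 cm⁻¹.

18990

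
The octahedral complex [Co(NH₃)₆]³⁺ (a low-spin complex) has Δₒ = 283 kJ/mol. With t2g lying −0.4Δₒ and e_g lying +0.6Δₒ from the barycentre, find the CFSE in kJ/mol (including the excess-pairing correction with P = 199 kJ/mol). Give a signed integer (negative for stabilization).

-281

NH₃ is neutral, so the +3 overall charge sits on Co: oxidation state +3.
Co is in group 9, so Co³⁺ is d⁶ (9 − 3 = 6).
Electron filling gives t2g^6 e_g^0.
CFSE(orbital) = 6×(-0.4Δₒ) + 0×(0.6Δₒ) = -2.4Δₒ; with Δₒ = 283 kJ/mol that is -679 kJ/mol.
Pairing penalty: 3 pairs vs 1 in the high-spin reference → 2 extra × P = 398 kJ/mol.
Overall CFSE = -679 + 398 = -281 kJ/mol.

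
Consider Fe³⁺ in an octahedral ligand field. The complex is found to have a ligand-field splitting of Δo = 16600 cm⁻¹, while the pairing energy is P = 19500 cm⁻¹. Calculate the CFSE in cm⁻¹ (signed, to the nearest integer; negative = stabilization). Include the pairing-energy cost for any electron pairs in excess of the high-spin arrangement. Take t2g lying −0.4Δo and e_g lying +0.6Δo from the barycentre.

Fe sits in group 8; removing 3 electrons leaves Fe³⁺ with 8 − 3 = 5 d electrons.
Here Δo < P (16600 < 19500), so the high-spin state is favoured.
Filling d⁵ accordingly: t2g^3 e_g^2.
Orbital CFSE = 0.0Δo = 0.0 × 16600 = 0 cm⁻¹.
High-spin has no excess pairs, so no pairing correction applies.

0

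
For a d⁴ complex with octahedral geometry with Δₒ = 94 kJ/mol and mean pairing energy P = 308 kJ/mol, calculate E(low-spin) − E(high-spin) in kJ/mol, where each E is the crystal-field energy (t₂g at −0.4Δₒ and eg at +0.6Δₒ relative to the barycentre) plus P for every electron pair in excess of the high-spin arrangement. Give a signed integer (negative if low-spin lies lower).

High-spin d⁴ fills as t₂g³ eg¹ with CFSE 3(−0.4) + 1(+0.6) = -0.6Δₒ = -56 kJ/mol.
Low-spin t₂g⁴ eg⁰ gives -1.6Δₒ = -150 kJ/mol, but forming 1 extra pair costs 1P = 308 kJ/mol, so E(LS) = -150 + 308 = 158 kJ/mol.
The difference is 158 − (-56) = 214 kJ/mol, so high-spin lies lower.

214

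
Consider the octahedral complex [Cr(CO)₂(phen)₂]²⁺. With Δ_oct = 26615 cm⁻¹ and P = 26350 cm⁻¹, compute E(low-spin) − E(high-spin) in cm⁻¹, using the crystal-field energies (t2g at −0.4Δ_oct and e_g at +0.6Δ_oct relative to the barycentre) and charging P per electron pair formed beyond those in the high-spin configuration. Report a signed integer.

Ligand charges: 2×(+0) from CO and 2×(+0) from phen sum to +0; with overall charge +2, Cr is +2.
Cr sits in group 6; removing 2 electrons leaves Cr²⁺ with 6 − 2 = 4 d electrons.
High-spin: t2g^3 e_g^1, CFSE = -0.6Δ_oct = -15969 cm⁻¹.
Low-spin: t2g^4 e_g^0, orbital CFSE = -1.6Δ_oct = -42584 cm⁻¹; plus 1 excess pair × P = +26350 cm⁻¹; total -16234 cm⁻¹.
E(LS) − E(HS) = -16234 − (-15969) = -265 cm⁻¹.

-265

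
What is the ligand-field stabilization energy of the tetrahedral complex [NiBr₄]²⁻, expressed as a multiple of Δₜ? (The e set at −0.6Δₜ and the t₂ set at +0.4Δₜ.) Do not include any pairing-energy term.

-0.8 Δₜ

Each Br⁻ contributes -1; 4 × (-1) = -4. With overall charge -2, Ni is in the +2 oxidation state.
Ni sits in group 10; removing 2 electrons leaves Ni²⁺ with 10 − 2 = 8 d electrons.
With tetrahedral geometry the complex is necessarily high-spin.
Configuration: e⁴ t₂⁴.
CFSE = 4(-0.6Δₜ) + 4(0.4Δₜ) = -2.4Δₜ + 1.6Δₜ = -0.8Δₜ.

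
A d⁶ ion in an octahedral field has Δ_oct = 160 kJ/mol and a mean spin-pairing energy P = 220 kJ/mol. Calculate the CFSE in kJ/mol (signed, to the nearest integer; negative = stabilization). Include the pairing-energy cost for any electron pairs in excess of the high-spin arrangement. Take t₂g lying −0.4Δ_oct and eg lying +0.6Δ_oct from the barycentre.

With Δ_oct < P the complex is high-spin.
Filling d⁶ accordingly: t₂g⁴ eg².
Orbital CFSE = -0.4Δ_oct = -0.4 × 160 = -64 kJ/mol.
High-spin has no excess pairs, so no pairing correction applies.

-64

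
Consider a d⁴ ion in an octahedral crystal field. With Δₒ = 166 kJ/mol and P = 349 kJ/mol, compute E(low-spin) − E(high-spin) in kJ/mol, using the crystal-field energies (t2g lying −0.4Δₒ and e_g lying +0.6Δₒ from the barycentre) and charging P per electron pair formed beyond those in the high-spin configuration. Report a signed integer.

183

High-spin d⁴ fills as t2g^3 e_g^1 with CFSE 3(−0.4) + 1(+0.6) = -0.6Δₒ = -100 kJ/mol.
Low-spin t2g^4 e_g^0 gives -1.6Δₒ = -266 kJ/mol, but forming 1 extra pair costs 1P = 349 kJ/mol, so E(LS) = -266 + 349 = 83 kJ/mol.
The difference is 83 − (-100) = 183 kJ/mol, so high-spin lies lower.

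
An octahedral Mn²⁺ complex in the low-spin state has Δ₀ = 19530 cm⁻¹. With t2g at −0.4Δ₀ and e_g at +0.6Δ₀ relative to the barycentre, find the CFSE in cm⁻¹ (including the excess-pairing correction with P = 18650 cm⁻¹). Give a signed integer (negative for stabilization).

-1760

Mn²⁺: group 7, so d-count = 7 − 2 = 5.
Electron filling gives t2g^5 e_g^0.
CFSE(orbital) = 5×(-0.4Δ₀) + 0×(0.6Δ₀) = -2.0Δ₀; with Δ₀ = 19530 cm⁻¹ that is -39060 cm⁻¹.
Pairing penalty: 2 pairs vs 0 in the high-spin reference → 2 extra × P = 37300 cm⁻¹.
Overall CFSE = -39060 + 37300 = -1760 cm⁻¹.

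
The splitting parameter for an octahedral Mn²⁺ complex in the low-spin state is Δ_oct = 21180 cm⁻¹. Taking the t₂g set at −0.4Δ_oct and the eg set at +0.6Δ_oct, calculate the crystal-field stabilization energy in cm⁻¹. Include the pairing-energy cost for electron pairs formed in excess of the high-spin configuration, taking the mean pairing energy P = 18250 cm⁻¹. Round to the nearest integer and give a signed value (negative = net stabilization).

-5860

Mn sits in group 7; removing 2 electrons leaves Mn²⁺ with 7 − 2 = 5 d electrons.
Configuration: t₂g⁵ eg⁰.
The orbital stabilization is -2.0Δ_oct = -2.0 × 21180 = -42360 cm⁻¹.
High-spin d⁵ would be t₂g³ eg² with 0 pairs; low-spin has 2, so 2 excess pairs cost +2P = +36500 cm⁻¹.
Combining: -42360 + 36500 = -5860 cm⁻¹.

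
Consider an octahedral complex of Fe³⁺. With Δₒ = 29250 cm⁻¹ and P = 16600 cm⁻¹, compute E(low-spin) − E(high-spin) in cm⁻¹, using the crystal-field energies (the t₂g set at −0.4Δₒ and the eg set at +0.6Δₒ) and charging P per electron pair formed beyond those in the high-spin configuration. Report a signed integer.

Fe³⁺: group 8, so d-count = 8 − 3 = 5.
In the high-spin limit (t₂g³ eg²) the orbital term is 0.0Δₒ = 0 cm⁻¹, with no excess pairing.
Low-spin t₂g⁵ eg⁰ gives -2.0Δₒ = -58500 cm⁻¹, but forming 2 extra pairs costs 2P = 33200 cm⁻¹, so E(LS) = -58500 + 33200 = -25300 cm⁻¹.
Thus E(LS) − E(HS) = -25300 cm⁻¹.

-25300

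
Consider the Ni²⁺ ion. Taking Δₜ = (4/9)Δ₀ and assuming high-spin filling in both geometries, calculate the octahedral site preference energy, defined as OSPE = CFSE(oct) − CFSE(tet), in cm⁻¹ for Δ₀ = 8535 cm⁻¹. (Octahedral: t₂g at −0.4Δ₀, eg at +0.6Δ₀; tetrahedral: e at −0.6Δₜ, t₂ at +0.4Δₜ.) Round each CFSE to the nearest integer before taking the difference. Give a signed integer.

Group 10 minus oxidation state +2 gives a d⁸ configuration for Ni²⁺.
Octahedral (high-spin): t2g^6 e_g^2, CFSE = 6(−0.4) + 2(+0.6) = -1.2Δ₀ = -1.2 × 8535 = -10242 cm⁻¹.
Tetrahedral: e^4 t2^4, CFSE = 4(−0.6) + 4(+0.4) = -0.8Δₜ = -0.8 × (4/9) × 8535 = -3035 cm⁻¹.
Subtracting, OSPE = -10242 − (-3035) = -7207 cm⁻¹.

-7207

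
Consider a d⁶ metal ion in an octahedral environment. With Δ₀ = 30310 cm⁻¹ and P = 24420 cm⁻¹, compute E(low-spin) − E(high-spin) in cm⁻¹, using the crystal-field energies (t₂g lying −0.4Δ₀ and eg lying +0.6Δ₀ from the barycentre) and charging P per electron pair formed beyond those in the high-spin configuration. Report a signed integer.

High-spin d⁶ fills as t₂g⁴ eg² with CFSE 4(−0.4) + 2(+0.6) = -0.4Δ₀ = -12124 cm⁻¹.
Low-spin t₂g⁶ eg⁰ gives -2.4Δ₀ = -72744 cm⁻¹, but forming 2 extra pairs costs 2P = 48840 cm⁻¹, so E(LS) = -72744 + 48840 = -23904 cm⁻¹.
E(LS) − E(HS) = -23904 − (-12124) = -11780 cm⁻¹.

-11780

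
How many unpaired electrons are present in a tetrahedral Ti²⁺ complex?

Ti sits in group 4; removing 2 electrons leaves Ti²⁺ with 4 − 2 = 2 d electrons.
Tetrahedral splitting is small, so the complex is high-spin.
Configuration: e^2 t2^0, giving 2 unpaired electrons.

2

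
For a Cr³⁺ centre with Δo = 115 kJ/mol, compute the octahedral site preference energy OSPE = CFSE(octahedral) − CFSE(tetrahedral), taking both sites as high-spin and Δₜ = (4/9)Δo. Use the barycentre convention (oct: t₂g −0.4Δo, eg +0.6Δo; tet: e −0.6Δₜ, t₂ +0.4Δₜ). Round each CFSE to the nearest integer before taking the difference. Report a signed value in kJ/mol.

Cr is in group 6, so Cr³⁺ is d³ (6 − 3 = 3).
Octahedral (high-spin): t₂g³ eg⁰, CFSE = 3(−0.4) + 0(+0.6) = -1.2Δo = -1.2 × 115 = -138 kJ/mol.
In a tetrahedral site the filling is e² t₂¹: CFSE(tet) = -0.8Δₜ = -0.8 × (4/9)(115) = -41 kJ/mol.
Subtracting, OSPE = -138 − (-41) = -97 kJ/mol.

-97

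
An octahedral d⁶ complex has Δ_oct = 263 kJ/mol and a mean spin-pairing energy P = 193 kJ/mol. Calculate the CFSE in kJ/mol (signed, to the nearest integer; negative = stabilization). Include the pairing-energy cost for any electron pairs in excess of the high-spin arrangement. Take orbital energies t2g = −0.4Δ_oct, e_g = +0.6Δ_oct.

Δ_oct > P, so pairing is preferred: the ground state is low-spin.
That gives t2g^6 e_g^0.
Orbital CFSE = -2.4Δ_oct = -2.4 × 263 = -631 kJ/mol.
Excess pairs vs high-spin: 3 − 1 = 2; pairing cost = +386 kJ/mol.
Net CFSE = -631 + 386 = -245 kJ/mol.

-245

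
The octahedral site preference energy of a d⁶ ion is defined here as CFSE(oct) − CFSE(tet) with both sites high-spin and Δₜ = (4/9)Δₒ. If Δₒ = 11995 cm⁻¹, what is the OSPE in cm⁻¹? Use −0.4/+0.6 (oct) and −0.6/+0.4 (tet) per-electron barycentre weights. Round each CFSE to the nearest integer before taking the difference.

In an octahedral site d⁶ (HS) is t₂g⁴ eg², giving CFSE(oct) = -0.4Δₒ = -4798 cm⁻¹.
In a tetrahedral site the filling is e³ t₂³: CFSE(tet) = -0.6Δₜ = -0.6 × (4/9)(11995) = -3199 cm⁻¹.
Subtracting, OSPE = -4798 − (-3199) = -1599 cm⁻¹.

-1599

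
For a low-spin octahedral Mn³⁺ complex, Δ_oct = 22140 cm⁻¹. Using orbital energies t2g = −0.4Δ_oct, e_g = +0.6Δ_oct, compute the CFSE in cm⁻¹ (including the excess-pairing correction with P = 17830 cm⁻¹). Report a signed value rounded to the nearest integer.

Mn is in group 7, so Mn³⁺ is d⁴ (7 − 3 = 4).
Electron filling gives t2g^4 e_g^0.
Orbital CFSE = 4(-0.4) + 0(0.6) = -1.6Δ_oct = -1.6 × 22140 = -35424 cm⁻¹.
High-spin d⁴ would be t2g^3 e_g^1 with 0 pairs; low-spin has 1, so 1 excess pair costs +1P = +17830 cm⁻¹.
Overall CFSE = -35424 + 17830 = -17594 cm⁻¹.

-17594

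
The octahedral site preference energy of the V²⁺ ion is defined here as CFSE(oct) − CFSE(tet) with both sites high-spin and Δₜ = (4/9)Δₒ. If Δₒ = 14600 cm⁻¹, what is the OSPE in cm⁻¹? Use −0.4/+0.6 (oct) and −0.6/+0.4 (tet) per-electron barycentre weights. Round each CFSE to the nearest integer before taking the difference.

-12329

Group 5 minus oxidation state +2 gives a d³ configuration for V²⁺.
Octahedral high-spin t₂g³ eg⁰: CFSE = -1.2 × 14600 = -17520 cm⁻¹.
In a tetrahedral site the filling is e² t₂¹: CFSE(tet) = -0.8Δₜ = -0.8 × (4/9)(14600) = -5191 cm⁻¹.
Subtracting, OSPE = -17520 − (-5191) = -12329 cm⁻¹.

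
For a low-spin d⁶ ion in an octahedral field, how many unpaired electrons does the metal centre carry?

0

Configuration: t₂g⁶ eg⁰, giving 0 unpaired electrons.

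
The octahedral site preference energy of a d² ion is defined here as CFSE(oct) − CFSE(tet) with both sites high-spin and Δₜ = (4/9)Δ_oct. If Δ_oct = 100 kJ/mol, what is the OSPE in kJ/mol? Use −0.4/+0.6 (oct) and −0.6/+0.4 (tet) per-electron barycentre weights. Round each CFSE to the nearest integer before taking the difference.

-27

Octahedral (high-spin): t₂g² eg⁰, CFSE = 2(−0.4) + 0(+0.6) = -0.8Δ_oct = -0.8 × 100 = -80 kJ/mol.
In a tetrahedral site the filling is e² t₂⁰: CFSE(tet) = -1.2Δₜ = -1.2 × (4/9)(100) = -53 kJ/mol.
Subtracting, OSPE = -80 − (-53) = -27 kJ/mol.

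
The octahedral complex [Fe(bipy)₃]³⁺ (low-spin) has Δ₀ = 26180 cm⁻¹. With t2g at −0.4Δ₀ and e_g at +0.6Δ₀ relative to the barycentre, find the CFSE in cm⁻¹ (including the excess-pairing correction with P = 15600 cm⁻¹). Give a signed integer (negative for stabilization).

-21160

bipy is neutral, so the +3 overall charge sits on Fe: oxidation state +3.
Group 8 minus oxidation state +3 gives a d⁵ configuration for Fe³⁺.
Electron filling gives t2g^5 e_g^0.
CFSE(orbital) = 5×(-0.4Δ₀) + 0×(0.6Δ₀) = -2.0Δ₀; with Δ₀ = 26180 cm⁻¹ that is -52360 cm⁻¹.
High-spin d⁵ would be t2g^3 e_g^2 with 0 pairs; low-spin has 2, so 2 excess pairs cost +2P = +31200 cm⁻¹.
Overall CFSE = -52360 + 31200 = -21160 cm⁻¹.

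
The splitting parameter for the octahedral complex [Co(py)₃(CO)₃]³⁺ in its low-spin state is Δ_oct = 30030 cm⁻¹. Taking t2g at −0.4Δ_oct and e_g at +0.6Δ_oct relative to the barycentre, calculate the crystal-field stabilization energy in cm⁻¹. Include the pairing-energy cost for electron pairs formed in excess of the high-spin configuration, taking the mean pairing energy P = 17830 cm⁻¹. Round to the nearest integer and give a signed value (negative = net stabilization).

Ligand charges: 3×(+0) from py and 3×(+0) from CO sum to +0; with overall charge +3, Co is +3.
Co sits in group 9; removing 3 electrons leaves Co³⁺ with 9 − 3 = 6 d electrons.
Configuration: t2g^6 e_g^0.
The orbital stabilization is -2.4Δ_oct = -2.4 × 30030 = -72072 cm⁻¹.
Relative to high-spin t2g^4 e_g^2 (1 paired), the low-spin configuration has 2 additional pairs, contributing +2 × 17830 = +35660 cm⁻¹.
Combining: -72072 + 35660 = -36412 cm⁻¹.

-36412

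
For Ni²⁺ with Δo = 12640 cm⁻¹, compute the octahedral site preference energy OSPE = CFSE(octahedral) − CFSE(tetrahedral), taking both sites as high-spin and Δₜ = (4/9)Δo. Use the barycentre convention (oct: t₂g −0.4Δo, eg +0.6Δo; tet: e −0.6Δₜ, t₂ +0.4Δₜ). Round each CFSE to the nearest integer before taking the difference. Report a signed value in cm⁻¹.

Ni sits in group 10; removing 2 electrons leaves Ni²⁺ with 10 − 2 = 8 d electrons.
Octahedral high-spin t2g^6 e_g^2: CFSE = -1.2 × 12640 = -15168 cm⁻¹.
Tetrahedral: e^4 t2^4, CFSE = 4(−0.6) + 4(+0.4) = -0.8Δₜ = -0.8 × (4/9) × 12640 = -4494 cm⁻¹.
OSPE = -15168 − (-4494) = -10674 cm⁻¹.

-10674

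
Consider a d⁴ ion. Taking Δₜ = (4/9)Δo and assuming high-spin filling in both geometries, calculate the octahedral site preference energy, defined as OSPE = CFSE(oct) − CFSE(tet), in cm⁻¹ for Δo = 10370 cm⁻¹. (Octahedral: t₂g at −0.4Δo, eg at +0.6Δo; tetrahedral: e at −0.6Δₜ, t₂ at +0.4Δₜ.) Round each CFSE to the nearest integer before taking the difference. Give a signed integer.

-4378

In an octahedral site d⁴ (HS) is t2g^3 e_g^1, giving CFSE(oct) = -0.6Δo = -6222 cm⁻¹.
Tetrahedral: e^2 t2^2, CFSE = 2(−0.6) + 2(+0.4) = -0.4Δₜ = -0.4 × (4/9) × 10370 = -1844 cm⁻¹.
OSPE = -6222 − (-1844) = -4378 cm⁻¹.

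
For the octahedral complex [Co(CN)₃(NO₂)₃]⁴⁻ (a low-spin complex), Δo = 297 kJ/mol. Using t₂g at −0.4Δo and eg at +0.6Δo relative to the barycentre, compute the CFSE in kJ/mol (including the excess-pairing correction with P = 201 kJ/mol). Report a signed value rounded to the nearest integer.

-334

Ligand charges: 3×(-1) from CN⁻ and 3×(-1) from NO₂⁻ sum to -6; with overall charge -4, Co is +2.
Group 9 minus oxidation state +2 gives a d⁷ configuration for Co²⁺.
Electron filling gives t₂g⁶ eg¹.
Orbital CFSE = 6(-0.4) + 1(0.6) = -1.8Δo = -1.8 × 297 = -535 kJ/mol.
High-spin d⁷ would be t₂g⁵ eg² with 2 pairs; low-spin has 3, so 1 excess pair costs +1P = +201 kJ/mol.
Net CFSE = -535 + 201 = -334 kJ/mol.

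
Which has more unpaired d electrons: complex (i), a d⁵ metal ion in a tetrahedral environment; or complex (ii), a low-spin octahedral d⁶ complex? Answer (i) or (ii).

(i)

(i): With tetrahedral geometry the complex is necessarily high-spin; e^2 t2^3 → 5 unpaired.
(ii): t₂g⁶ eg⁰ → 0 unpaired.
So (i) has more unpaired electrons.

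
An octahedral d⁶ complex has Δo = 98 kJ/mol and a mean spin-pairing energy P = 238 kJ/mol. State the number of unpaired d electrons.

4

Δo < P, so pairing is avoided: the ground state is high-spin.
Filling d⁶ accordingly: t₂g⁴ eg².
Unpaired electrons: 4.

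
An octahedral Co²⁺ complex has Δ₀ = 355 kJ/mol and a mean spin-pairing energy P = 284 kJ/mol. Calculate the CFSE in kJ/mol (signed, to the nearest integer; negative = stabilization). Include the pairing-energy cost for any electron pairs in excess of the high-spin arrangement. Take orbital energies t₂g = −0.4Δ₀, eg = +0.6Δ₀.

Co is in group 9, so Co²⁺ is d⁷ (9 − 2 = 7).
With Δ₀ > P the complex is low-spin.
Filling d⁷ accordingly: t₂g⁶ eg¹.
Orbital CFSE = -1.8Δ₀ = -1.8 × 355 = -639 kJ/mol.
Excess pairs vs high-spin: 3 − 2 = 1; pairing cost = +284 kJ/mol.
Net CFSE = -639 + 284 = -355 kJ/mol.

-355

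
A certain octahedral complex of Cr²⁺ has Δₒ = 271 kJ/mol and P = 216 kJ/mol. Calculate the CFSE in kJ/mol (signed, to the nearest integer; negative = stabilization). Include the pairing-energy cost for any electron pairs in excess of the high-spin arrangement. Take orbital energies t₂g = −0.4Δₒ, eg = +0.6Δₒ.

Group 6 minus oxidation state +2 gives a d⁴ configuration for Cr²⁺.
Δₒ > P, so pairing is preferred: the ground state is low-spin.
Configuration: t₂g⁴ eg⁰.
Orbital CFSE = -1.6Δₒ = -1.6 × 271 = -434 kJ/mol.
Excess pairs vs high-spin: 1 − 0 = 1; pairing cost = +216 kJ/mol.
Net CFSE = -434 + 216 = -218 kJ/mol.

-218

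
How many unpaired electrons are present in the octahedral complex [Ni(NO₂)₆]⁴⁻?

Each NO₂⁻ contributes -1; 6 × (-1) = -6. With overall charge -4, Ni is in the +2 oxidation state.
Ni²⁺: group 10, so d-count = 10 − 2 = 8.
Configuration: t₂g⁶ eg², giving 2 unpaired electrons.

2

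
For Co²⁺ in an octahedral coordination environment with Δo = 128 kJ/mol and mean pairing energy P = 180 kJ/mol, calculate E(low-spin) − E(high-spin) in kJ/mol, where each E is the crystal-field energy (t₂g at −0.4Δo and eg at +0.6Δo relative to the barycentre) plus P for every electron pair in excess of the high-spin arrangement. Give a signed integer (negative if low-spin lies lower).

52

Co sits in group 9; removing 2 electrons leaves Co²⁺ with 9 − 2 = 7 d electrons.
High-spin d⁷ fills as t₂g⁵ eg² with CFSE 5(−0.4) + 2(+0.6) = -0.8Δo = -102 kJ/mol.
Low-spin: t₂g⁶ eg¹, orbital CFSE = -1.8Δo = -230 kJ/mol; plus 1 excess pair × P = +180 kJ/mol; total -50 kJ/mol.
Thus E(LS) − E(HS) = 52 kJ/mol.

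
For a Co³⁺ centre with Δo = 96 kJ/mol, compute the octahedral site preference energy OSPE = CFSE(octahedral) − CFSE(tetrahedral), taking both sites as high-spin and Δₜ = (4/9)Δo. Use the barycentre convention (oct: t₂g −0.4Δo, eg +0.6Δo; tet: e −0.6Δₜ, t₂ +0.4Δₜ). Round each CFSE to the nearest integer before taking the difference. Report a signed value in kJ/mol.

-12

Group 9 minus oxidation state +3 gives a d⁶ configuration for Co³⁺.
Octahedral (high-spin): t₂g⁴ eg², CFSE = 4(−0.4) + 2(+0.6) = -0.4Δo = -0.4 × 96 = -38 kJ/mol.
Tetrahedral e³ t₂³ gives -0.6Δₜ = -0.6 × (4/9) × 96 = -26 kJ/mol.
Subtracting, OSPE = -38 − (-26) = -12 kJ/mol.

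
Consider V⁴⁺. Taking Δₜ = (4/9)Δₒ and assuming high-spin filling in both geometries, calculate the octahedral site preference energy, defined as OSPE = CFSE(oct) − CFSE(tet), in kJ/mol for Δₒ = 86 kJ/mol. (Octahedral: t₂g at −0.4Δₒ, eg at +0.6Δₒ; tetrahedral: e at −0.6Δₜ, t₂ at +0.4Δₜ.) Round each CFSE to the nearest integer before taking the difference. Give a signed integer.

Group 5 minus oxidation state +4 gives a d¹ configuration for V⁴⁺.
Octahedral high-spin t₂g¹ eg⁰: CFSE = -0.4 × 86 = -34 kJ/mol.
In a tetrahedral site the filling is e¹ t₂⁰: CFSE(tet) = -0.6Δₜ = -0.6 × (4/9)(86) = -23 kJ/mol.
Subtracting, OSPE = -34 − (-23) = -11 kJ/mol.

-11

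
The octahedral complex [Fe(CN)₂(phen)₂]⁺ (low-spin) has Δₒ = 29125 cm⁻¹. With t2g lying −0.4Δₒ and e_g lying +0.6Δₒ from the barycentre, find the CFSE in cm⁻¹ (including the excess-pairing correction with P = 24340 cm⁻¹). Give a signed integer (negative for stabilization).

-9570

Ligand charges: 2×(-1) from CN⁻ and 2×(+0) from phen sum to -2; with overall charge +1, Fe is +3.
Group 8 minus oxidation state +3 gives a d⁵ configuration for Fe³⁺.
Electron filling gives t2g^5 e_g^0.
The orbital stabilization is -2.0Δₒ = -2.0 × 29125 = -58250 cm⁻¹.
Relative to high-spin t2g^3 e_g^2 (0 paired), the low-spin configuration has 2 additional pairs, contributing +2 × 24340 = +48680 cm⁻¹.
Combining: -58250 + 48680 = -9570 cm⁻¹.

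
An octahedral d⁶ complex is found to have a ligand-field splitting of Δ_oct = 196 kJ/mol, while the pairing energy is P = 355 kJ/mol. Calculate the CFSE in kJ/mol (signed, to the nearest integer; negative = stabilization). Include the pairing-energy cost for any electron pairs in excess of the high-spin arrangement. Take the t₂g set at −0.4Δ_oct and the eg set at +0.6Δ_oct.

Since Δ_oct = 196 kJ/mol < P = 355 kJ/mol, the complex adopts the high-spin configuration.
That gives t₂g⁴ eg².
Orbital CFSE = -0.4Δ_oct = -0.4 × 196 = -78 kJ/mol.
High-spin has no excess pairs, so no pairing correction applies.

-78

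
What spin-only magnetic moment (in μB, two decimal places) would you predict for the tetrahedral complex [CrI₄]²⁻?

4.90 μB

Each I⁻ contributes -1; 4 × (-1) = -4. With overall charge -2, Cr is in the +2 oxidation state.
Cr is in group 6, so Cr²⁺ is d⁴ (6 − 2 = 4).
Tetrahedral splitting is small, so the complex is high-spin.
Configuration: e² t₂² → 4 unpaired electrons.
μ(spin-only) = √[4(4+2)] = √24 ≈ 4.90 μB.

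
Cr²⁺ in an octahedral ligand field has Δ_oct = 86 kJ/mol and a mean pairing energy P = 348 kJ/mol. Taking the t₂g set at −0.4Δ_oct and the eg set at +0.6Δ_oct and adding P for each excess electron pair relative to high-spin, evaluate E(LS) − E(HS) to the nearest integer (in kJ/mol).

262

Cr sits in group 6; removing 2 electrons leaves Cr²⁺ with 6 − 2 = 4 d electrons.
High-spin d⁴ fills as t₂g³ eg¹ with CFSE 3(−0.4) + 1(+0.6) = -0.6Δ_oct = -52 kJ/mol.
For low-spin the configuration is t₂g⁴ eg⁰: orbital energy -1.6 × 86 = -138 kJ/mol, and 1 additional pair relative to high-spin adds 348 kJ/mol, giving 210 kJ/mol.
The difference is 210 − (-52) = 262 kJ/mol, so high-spin lies lower.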